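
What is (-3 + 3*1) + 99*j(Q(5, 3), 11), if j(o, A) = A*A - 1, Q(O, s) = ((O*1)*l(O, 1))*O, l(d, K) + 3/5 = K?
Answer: 11880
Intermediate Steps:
l(d, K) = -⅗ + K
Q(O, s) = 2*O²/5 (Q(O, s) = ((O*1)*(-⅗ + 1))*O = (O*(⅖))*O = (2*O/5)*O = 2*O²/5)
j(o, A) = -1 + A² (j(o, A) = A² - 1 = -1 + A²)
(-3 + 3*1) + 99*j(Q(5, 3), 11) = (-3 + 3*1) + 99*(-1 + 11²) = (-3 + 3) + 99*(-1 + 121) = 0 + 99*120 = 0 + 11880 = 11880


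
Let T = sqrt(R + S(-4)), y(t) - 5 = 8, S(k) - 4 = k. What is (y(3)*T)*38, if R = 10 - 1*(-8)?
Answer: 1482*sqrt(2) ≈ 2095.9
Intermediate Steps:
S(k) = 4 + k
R = 18 (R = 10 + 8 = 18)
y(t) = 13 (y(t) = 5 + 8 = 13)
T = 3*sqrt(2) (T = sqrt(18 + (4 - 4)) = sqrt(18 + 0) = sqrt(18) = 3*sqrt(2) ≈ 4.2426)
(y(3)*T)*38 = (13*(3*sqrt(2)))*38 = (39*sqrt(2))*38 = 1482*sqrt(2)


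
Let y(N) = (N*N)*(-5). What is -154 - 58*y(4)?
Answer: 4486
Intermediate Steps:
y(N) = -5*N² (y(N) = N²*(-5) = -5*N²)
-154 - 58*y(4) = -154 - (-290)*4² = -154 - (-290)*16 = -154 - 58*(-80) = -154 + 4640 = 4486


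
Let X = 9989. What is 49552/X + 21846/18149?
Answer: 1117538942/181290361 ≈ 6.1644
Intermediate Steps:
49552/X + 21846/18149 = 49552/9989 + 21846/18149 = 1117538942/181290361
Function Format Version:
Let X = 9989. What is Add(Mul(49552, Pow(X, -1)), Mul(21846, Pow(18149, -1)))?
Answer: Rational(1117538942, 181290361) ≈ 6.1644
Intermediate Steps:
Add(Mul(49552, Pow(X, -1)), Mul(21846, Pow(18149, -1))) = Add(Mul(49552, Pow(9989, -1)), Mul(21846, Pow(18149, -1))) = Add(Mul(49552, Rational(1, 9989)), Mul(21846, Rational(1, 18149))) = Add(Rational(49552, 9989), Rational(21846, 18149)) = Rational(1117538942, 181290361)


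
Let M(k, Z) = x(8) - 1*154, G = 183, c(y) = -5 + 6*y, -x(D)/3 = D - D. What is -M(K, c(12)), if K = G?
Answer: 154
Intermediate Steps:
x(D) = 0 (x(D) = -3*(D - D) = -3*0 = 0)
K = 183
M(k, Z) = -154 (M(k, Z) = 0 - 1*154 = 0 - 154 = -154)
-M(K, c(12)) = -1*(-154) = 154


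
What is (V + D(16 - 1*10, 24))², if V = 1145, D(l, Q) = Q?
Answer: 1366561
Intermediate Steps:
(V + D(16 - 1*10, 24))² = (1145 + 24)² = 1169² = 1366561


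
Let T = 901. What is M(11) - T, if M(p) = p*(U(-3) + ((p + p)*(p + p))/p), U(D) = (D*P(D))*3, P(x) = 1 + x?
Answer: -219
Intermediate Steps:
U(D) = 3*D*(1 + D) (U(D) = (D*(1 + D))*3 = 3*D*(1 + D))
M(p) = p*(18 + 4*p) (M(p) = p*(3*(-3)*(1 - 3) + ((p + p)*(p + p))/p) = p*(3*(-3)*(-2) + ((2*p)*(2*p))/p) = p*(18 + (4*p²)/p) = p*(18 + 4*p))
M(11) - T = 2*11*(9 + 2*11) - 1*901 = 2*11*(9 + 22) - 901 = 2*11*31 - 901 = 682 - 901 = -219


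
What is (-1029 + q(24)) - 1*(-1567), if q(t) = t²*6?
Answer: 3994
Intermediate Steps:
q(t) = 6*t²
(-1029 + q(24)) - 1*(-1567) = (-1029 + 6*24²) - 1*(-1567) = (-1029 + 6*576) + 1567 = (-1029 + 3456) + 1567 = 2427 + 1567 = 3994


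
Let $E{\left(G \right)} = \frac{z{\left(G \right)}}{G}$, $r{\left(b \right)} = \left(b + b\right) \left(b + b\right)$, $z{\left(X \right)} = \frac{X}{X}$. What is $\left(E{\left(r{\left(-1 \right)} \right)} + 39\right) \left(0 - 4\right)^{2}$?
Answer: $628$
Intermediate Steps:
$z{\left(X \right)} = 1$
$r{\left(b \right)} = 4 b^{2}$ ($r{\left(b \right)} = 2 b 2 b = 4 b^{2}$)
$E{\left(G \right)} = \frac{1}{G}$ ($E{\left(G \right)} = 1 \frac{1}{G} = \frac{1}{G}$)
$\left(E{\left(r{\left(-1 \right)} \right)} + 39\right) \left(0 - 4\right)^{2} = \left(\frac{1}{4 \left(-1\right)^{2}} + 39\right) \left(0 - 4\right)^{2} = \left(\frac{1}{4 \cdot 1} + 39\right) \left(-4\right)^{2} = \left(\frac{1}{4} + 39\right) 16 = \frac{157}{4} \cdot 16 = 628$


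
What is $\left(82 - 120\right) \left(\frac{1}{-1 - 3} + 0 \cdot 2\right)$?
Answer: $\frac{19}{2} \approx 9.5$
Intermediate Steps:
$\left(82 - 120\right) \left(\frac{1}{-1 - 3} + 0 \cdot 2\right) = - 38 \left(\frac{1}{-4} + 0\right) = - 38 \left(- \frac{1}{4} + 0\right) = \left(-38\right) \left(- \frac{1}{4}\right) = \frac{19}{2}$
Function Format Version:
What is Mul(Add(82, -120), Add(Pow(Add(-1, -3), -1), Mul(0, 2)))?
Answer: Rational(19, 2) ≈ 9.5000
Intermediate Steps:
Mul(Add(82, -120), Add(Pow(Add(-1, -3), -1), Mul(0, 2))) = Mul(-38, Add(Pow(-4, -1), 0)) = Mul(-38, Add(Rational(-1, 4), 0)) = Mul(-38, Rational(-1, 4)) = Rational(19, 2)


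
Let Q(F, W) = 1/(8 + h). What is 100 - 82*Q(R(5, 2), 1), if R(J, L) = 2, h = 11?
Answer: 1818/19 ≈ 95.684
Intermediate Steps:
Q(F, W) = 1/19 (Q(F, W) = 1/(8 + 11) = 1/19)
100 - 82*Q(R(5, 2), 1) = 100 - 82*1/19 = 100 - 82/19 = 1818/19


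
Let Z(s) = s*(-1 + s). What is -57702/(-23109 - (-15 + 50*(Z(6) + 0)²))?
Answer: 9617/11349 ≈ 0.84739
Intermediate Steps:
-57702/(-23109 - (-15 + 50*(Z(6) + 0)²)) = -57702/(-23109 - (-15 + 50*(6*(-1 + 6) + 0)²)) = -57702/(-23109 - (-15 + 50*(6*5 + 0)²)) = -57702/(-23109 - (-15 + 50*(30 + 0)²)) = -57702/(-23109 - (-15 + 50*30²)) = -57702/(-23109 - (-15 + 50*900)) = -57702/(-23109 - (-15 + 45000)) = -57702/(-23109 - 1*44985) = -57702/(-23109 - 44985) = -57702/(-68094) = -57702*(-1/68094) = 9617/11349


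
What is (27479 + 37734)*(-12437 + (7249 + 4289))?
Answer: -58626487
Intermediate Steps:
(27479 + 37734)*(-12437 + (7249 + 4289)) = 65213*(-12437 + 11538) = 65213*(-899) = -58626487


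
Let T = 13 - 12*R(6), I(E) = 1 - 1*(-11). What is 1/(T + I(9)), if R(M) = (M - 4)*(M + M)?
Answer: -1/263 ≈ -0.0038023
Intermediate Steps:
I(E) = 12 (I(E) = 1 + 11 = 12)
R(M) = 2*M*(-4 + M) (R(M) = (-4 + M)*(2*M) = 2*M*(-4 + M))
T = -275 (T = 13 - 24*6*(-4 + 6) = 13 - 24*6*2 = 13 - 12*24 = 13 - 288 = -275)
1/(T + I(9)) = 1/(-275 + 12) = 1/(-263) = -1/263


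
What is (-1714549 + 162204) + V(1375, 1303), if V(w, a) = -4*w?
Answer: -1557845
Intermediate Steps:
(-1714549 + 162204) + V(1375, 1303) = (-1714549 + 162204) - 4*1375 = -1552345 - 5500 = -1557845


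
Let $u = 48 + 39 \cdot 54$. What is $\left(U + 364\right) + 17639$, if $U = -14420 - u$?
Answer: $1429$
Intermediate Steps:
$u = 2154$ ($u = 48 + 2106 = 2154$)
$U = -16574$ ($U = -14420 - 2154 = -16574$)
$\left(U + 364\right) + 17639 = \left(-16574 + 364\right) + 17639 = -16210 + 17639 = 1429$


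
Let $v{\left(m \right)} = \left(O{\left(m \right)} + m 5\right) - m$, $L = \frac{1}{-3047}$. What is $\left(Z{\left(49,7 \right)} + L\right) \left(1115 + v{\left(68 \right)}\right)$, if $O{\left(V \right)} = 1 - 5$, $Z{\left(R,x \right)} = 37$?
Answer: $\frac{155916654}{3047} \approx 51171.0$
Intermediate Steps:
$O{\left(V \right)} = -4$
$L = - \frac{1}{3047} \approx -0.00032819$
$v{\left(m \right)} = -4 + 4 m$ ($v{\left(m \right)} = \left(-4 + m 5\right) - m = \left(-4 + 5 m\right) - m = -4 + 4 m$)
$\left(Z{\left(49,7 \right)} + L\right) \left(1115 + v{\left(68 \right)}\right) = \left(37 - \frac{1}{3047}\right) \left(1115 + \left(-4 + 4 \cdot 68\right)\right) = \frac{112738 \left(1115 + \left(-4 + 272\right)\right)}{3047} = \frac{112738 \left(1115 + 268\right)}{3047} = \frac{112738}{3047} \cdot 1383 = \frac{155916654}{3047}$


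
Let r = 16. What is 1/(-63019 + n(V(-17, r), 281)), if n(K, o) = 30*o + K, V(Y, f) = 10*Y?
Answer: -1/54759 ≈ -1.8262e-5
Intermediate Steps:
n(K, o) = K + 30*o
1/(-63019 + n(V(-17, r), 281)) = 1/(-63019 + (10*(-17) + 30*281)) = 1/(-63019 + (-170 + 8430)) = 1/(-63019 + 8260) = 1/(-54759) = -1/54759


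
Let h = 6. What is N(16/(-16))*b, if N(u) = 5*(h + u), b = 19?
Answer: 475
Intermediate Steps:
N(u) = 30 + 5*u (N(u) = 5*(6 + u) = 30 + 5*u)
N(16/(-16))*b = (30 + 5*(16/(-16)))*19 = (30 + 5*(16*(-1/16)))*19 = (30 + 5*(-1))*19 = (30 - 5)*19 = 25*19 = 475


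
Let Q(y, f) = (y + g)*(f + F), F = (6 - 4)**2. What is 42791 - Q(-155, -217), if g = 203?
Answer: 53015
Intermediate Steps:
F = 4 (F = 2**2 = 4)
Q(y, f) = (4 + f)*(203 + y) (Q(y, f) = (y + 203)*(f + 4) = (203 + y)*(4 + f) = (4 + f)*(203 + y))
42791 - Q(-155, -217) = 42791 - (812 + 4*(-155) + 203*(-217) - 217*(-155)) = 42791 - (812 - 620 - 44051 + 33635) = 42791 - 1*(-10224) = 42791 + 10224 = 53015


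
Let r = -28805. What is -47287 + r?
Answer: -76092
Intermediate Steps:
-47287 + r = -47287 - 28805 = -76092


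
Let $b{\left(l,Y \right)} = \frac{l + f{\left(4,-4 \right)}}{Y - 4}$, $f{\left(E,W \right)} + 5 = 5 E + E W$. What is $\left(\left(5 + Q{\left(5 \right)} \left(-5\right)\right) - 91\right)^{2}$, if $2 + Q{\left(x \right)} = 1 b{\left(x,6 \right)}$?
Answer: $7396$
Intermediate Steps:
$f{\left(E,W \right)} = -5 + 5 E + E W$ ($f{\left(E,W \right)} = -5 + \left(5 E + E W\right) = -5 + 5 E + E W$)
$b{\left(l,Y \right)} = \frac{-1 + l}{-4 + Y}$ ($b{\left(l,Y \right)} = \frac{l + \left(-5 + 5 \cdot 4 + 4 \left(-4\right)\right)}{Y - 4} = \frac{l - 1}{-4 + Y} = \frac{-1 + l}{-4 + Y}$)
$Q{\left(x \right)} = - \frac{5}{2} + \frac{x}{2}$ ($Q{\left(x \right)} = -2 + 1 \frac{-1 + x}{-4 + 6} = -2 + 1 \frac{-1 + x}{2} = -2 + 1 \left(- \frac{1}{2} + \frac{x}{2}\right) = -2 + \left(- \frac{1}{2} + \frac{x}{2}\right) = - \frac{5}{2} + \frac{x}{2}$)
$\left(\left(5 + Q{\left(5 \right)} \left(-5\right)\right) - 91\right)^{2} = \left(\left(5 + \left(- \frac{5}{2} + \frac{1}{2} \cdot 5\right) \left(-5\right)\right) - 91\right)^{2} = \left(\left(5 + \left(- \frac{5}{2} + \frac{5}{2}\right) \left(-5\right)\right) - 91\right)^{2} = \left(\left(5 + 0 \left(-5\right)\right) - 91\right)^{2} = \left(\left(5 + 0\right) - 91\right)^{2} = \left(5 - 91\right)^{2} = \left(-86\right)^{2} = 7396$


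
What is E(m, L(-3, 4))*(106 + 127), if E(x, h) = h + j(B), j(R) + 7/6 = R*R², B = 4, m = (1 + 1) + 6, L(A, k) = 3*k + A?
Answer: 100423/6 ≈ 16737.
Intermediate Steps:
L(A, k) = A + 3*k
m = 8 (m = 2 + 6 = 8)
j(R) = -7/6 + R³ (j(R) = -7/6 + R*R² = -7/6 + R³)
E(x, h) = 377/6 + h (E(x, h) = h + (-7/6 + 4³) = h + (-7/6 + 64) = h + 377/6 = 377/6 + h)
E(m, L(-3, 4))*(106 + 127) = (377/6 + (-3 + 3*4))*(106 + 127) = (377/6 + (-3 + 12))*233 = (377/6 + 9)*233 = (431/6)*233 = 100423/6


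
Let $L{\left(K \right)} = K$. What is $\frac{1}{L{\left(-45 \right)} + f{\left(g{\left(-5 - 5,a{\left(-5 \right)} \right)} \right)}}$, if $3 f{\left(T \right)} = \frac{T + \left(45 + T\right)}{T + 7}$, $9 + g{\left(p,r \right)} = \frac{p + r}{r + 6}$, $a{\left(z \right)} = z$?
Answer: $- \frac{17}{764} \approx -0.022251$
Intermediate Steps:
$g{\left(p,r \right)} = -9 + \frac{p + r}{6 + r}$ ($g{\left(p,r \right)} = -9 + \frac{p + r}{r + 6} = -9 + \frac{p + r}{6 + r}$)
$f{\left(T \right)} = \frac{45 + 2 T}{3 \left(7 + T\right)}$ ($f{\left(T \right)} = \frac{\left(T + \left(45 + T\right)\right) \frac{1}{T + 7}}{3} = \frac{\left(45 + 2 T\right) \frac{1}{7 + T}}{3} = \frac{\frac{1}{7 + T} \left(45 + 2 T\right)}{3} = \frac{45 + 2 T}{3 \left(7 + T\right)}$)
$\frac{1}{L{\left(-45 \right)} + f{\left(g{\left(-5 - 5,a{\left(-5 \right)} \right)} \right)}} = \frac{1}{-45 + \frac{45 + 2 \frac{-54 - 10 - -40}{6 - 5}}{3 \left(7 + \frac{-54 - 10 - -40}{6 - 5}\right)}} = \frac{1}{-45 + \frac{45 + 2 \frac{-54 - 10 + 40}{1}}{3 \left(7 + \frac{-54 - 10 + 40}{1}\right)}} = \frac{1}{-45 + \frac{45 + 2 \cdot 1 \left(-54 - 10 + 40\right)}{3 \left(7 + 1 \left(-54 - 10 + 40\right)\right)}} = \frac{1}{-45 + \frac{45 + 2 \cdot 1 \left(-24\right)}{3 \left(7 + 1 \left(-24\right)\right)}} = \frac{1}{-45 + \frac{45 + 2 \left(-24\right)}{3 \left(7 - 24\right)}} = \frac{1}{-45 + \frac{45 - 48}{3 \left(-17\right)}} = \frac{1}{-45 + \frac{1}{3} \left(- \frac{1}{17}\right) \left(-3\right)} = \frac{1}{-45 + \frac{1}{17}} = \frac{1}{- \frac{764}{17}} = - \frac{17}{764}$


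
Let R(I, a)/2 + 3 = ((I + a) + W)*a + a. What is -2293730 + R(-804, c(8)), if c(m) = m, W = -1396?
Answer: -2328792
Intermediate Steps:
R(I, a) = -6 + 2*a + 2*a*(-1396 + I + a) (R(I, a) = -6 + 2*(((I + a) - 1396)*a + a) = -6 + 2*((-1396 + I + a)*a + a) = -6 + 2*(a*(-1396 + I + a) + a) = -6 + 2*(a + a*(-1396 + I + a)) = -6 + (2*a + 2*a*(-1396 + I + a)) = -6 + 2*a + 2*a*(-1396 + I + a))
-2293730 + R(-804, c(8)) = -2293730 + (-6 - 2790*8 + 2*8**2 + 2*(-804)*8) = -2293730 + (-6 - 22320 + 2*64 - 12864) = -2293730 + (-6 - 22320 + 128 - 12864) = -2293730 - 35062 = -2328792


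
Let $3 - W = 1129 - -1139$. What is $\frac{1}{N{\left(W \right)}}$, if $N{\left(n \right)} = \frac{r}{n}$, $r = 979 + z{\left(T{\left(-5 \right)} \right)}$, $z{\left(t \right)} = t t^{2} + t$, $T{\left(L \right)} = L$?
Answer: $- \frac{755}{283} \approx -2.6678$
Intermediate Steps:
$z{\left(t \right)} = t + t^{3}$ ($z{\left(t \right)} = t^{3} + t = t + t^{3}$)
$r = 849$ ($r = 979 + \left(-5 + \left(-5\right)^{3}\right) = 979 - 130 = 849$)
$W = -2265$ ($W = 3 - \left(1129 - -1139\right) = 3 - \left(1129 + 1139\right) = 3 - 2268 = -2265$)
$N{\left(n \right)} = \frac{849}{n}$
$\frac{1}{N{\left(W \right)}} = \frac{1}{849 \frac{1}{-2265}} = \frac{1}{849 \left(- \frac{1}{2265}\right)} = \frac{1}{- \frac{283}{755}} = - \frac{755}{283}$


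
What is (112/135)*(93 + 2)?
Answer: 2128/27 ≈ 78.815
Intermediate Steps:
(112/135)*(93 + 2) = (112*(1/135))*95 = (112/135)*95 = 2128/27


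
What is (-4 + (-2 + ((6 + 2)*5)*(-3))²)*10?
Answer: 148800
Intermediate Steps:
(-4 + (-2 + ((6 + 2)*5)*(-3))²)*10 = (-4 + (-2 + (8*5)*(-3))²)*10 = (-4 + (-2 + 40*(-3))²)*10 = (-4 + (-2 - 120)²)*10 = (-4 + (-122)²)*10 = (-4 + 14884)*10 = 14880*10 = 148800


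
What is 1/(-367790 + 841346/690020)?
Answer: -345010/126890807227 ≈ -2.7190e-6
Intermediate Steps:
1/(-367790 + 841346/690020) = 1/(-367790 + 841346*(1/690020)) = 1/(-367790 + 420673/345010) = 1/(-126890807227/345010) = -345010/126890807227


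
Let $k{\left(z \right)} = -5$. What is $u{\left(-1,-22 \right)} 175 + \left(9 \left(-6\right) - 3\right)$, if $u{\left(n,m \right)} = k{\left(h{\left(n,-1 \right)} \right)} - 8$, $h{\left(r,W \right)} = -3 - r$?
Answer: $-2332$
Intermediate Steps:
$u{\left(n,m \right)} = -13$ ($u{\left(n,m \right)} = -5 - 8 = -13$)
$u{\left(-1,-22 \right)} 175 + \left(9 \left(-6\right) - 3\right) = \left(-13\right) 175 + \left(9 \left(-6\right) - 3\right) = -2275 - 57 = -2332$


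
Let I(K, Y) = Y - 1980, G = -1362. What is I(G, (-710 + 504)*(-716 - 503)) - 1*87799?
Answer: 161335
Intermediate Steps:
I(K, Y) = -1980 + Y
I(G, (-710 + 504)*(-716 - 503)) - 1*87799 = (-1980 + (-710 + 504)*(-716 - 503)) - 1*87799 = (-1980 - 206*(-1219)) - 87799 = (-1980 + 251114) - 87799 = 249134 - 87799 = 161335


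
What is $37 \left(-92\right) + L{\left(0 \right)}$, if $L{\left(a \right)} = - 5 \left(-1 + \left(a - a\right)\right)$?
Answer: $-3399$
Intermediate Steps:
$L{\left(a \right)} = 5$ ($L{\left(a \right)} = - 5 \left(-1 + 0\right) = \left(-5\right) \left(-1\right) = 5$)
$37 \left(-92\right) + L{\left(0 \right)} = 37 \left(-92\right) + 5 = -3404 + 5 = -3399$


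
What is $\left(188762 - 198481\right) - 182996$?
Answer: $-192715$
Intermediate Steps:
$\left(188762 - 198481\right) - 182996 = -9719 - 182996 = -192715$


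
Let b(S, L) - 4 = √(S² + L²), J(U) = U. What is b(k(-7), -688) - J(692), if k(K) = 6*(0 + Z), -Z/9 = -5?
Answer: -688 + 2*√136561 ≈ 51.083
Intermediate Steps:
Z = 45 (Z = -9*(-5) = 45)
k(K) = 270 (k(K) = 6*(0 + 45) = 6*45 = 270)
b(S, L) = 4 + √(L² + S²) (b(S, L) = 4 + √(S² + L²) = 4 + √(L² + S²))
b(k(-7), -688) - J(692) = (4 + √((-688)² + 270²)) - 1*692 = (4 + √(473344 + 72900)) - 692 = (4 + √546244) - 692 = (4 + 2*√136561) - 692 = -688 + 2*√136561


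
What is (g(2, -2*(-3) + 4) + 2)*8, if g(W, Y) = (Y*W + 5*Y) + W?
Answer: 592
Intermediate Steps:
g(W, Y) = W + 5*Y + W*Y (g(W, Y) = (W*Y + 5*Y) + W = (5*Y + W*Y) + W = W + 5*Y + W*Y)
(g(2, -2*(-3) + 4) + 2)*8 = ((2 + 5*(-2*(-3) + 4) + 2*(-2*(-3) + 4)) + 2)*8 = ((2 + 5*(6 + 4) + 2*(6 + 4)) + 2)*8 = ((2 + 5*10 + 2*10) + 2)*8 = ((2 + 50 + 20) + 2)*8 = (72 + 2)*8 = 74*8 = 592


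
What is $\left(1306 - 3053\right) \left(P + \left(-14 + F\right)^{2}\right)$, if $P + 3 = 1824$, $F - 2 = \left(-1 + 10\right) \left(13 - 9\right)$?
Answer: $-4187559$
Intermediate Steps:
$F = 38$ ($F = 2 + \left(-1 + 10\right) \left(13 - 9\right) = 2 + 9 \cdot 4 = 2 + 36 = 38$)
$P = 1821$ ($P = -3 + 1824 = 1821$)
$\left(1306 - 3053\right) \left(P + \left(-14 + F\right)^{2}\right) = \left(1306 - 3053\right) \left(1821 + \left(-14 + 38\right)^{2}\right) = - 1747 \left(1821 + 24^{2}\right) = - 1747 \left(1821 + 576\right) = \left(-1747\right) 2397 = -4187559$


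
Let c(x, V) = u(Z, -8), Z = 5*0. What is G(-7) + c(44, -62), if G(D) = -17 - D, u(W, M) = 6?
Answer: -4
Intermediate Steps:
Z = 0
c(x, V) = 6
G(-7) + c(44, -62) = (-17 - 1*(-7)) + 6 = (-17 + 7) + 6 = -10 + 6 = -4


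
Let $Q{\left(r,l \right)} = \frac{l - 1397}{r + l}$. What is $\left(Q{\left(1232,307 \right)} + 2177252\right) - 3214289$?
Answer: $- \frac{1596001033}{1539} \approx -1.037 \cdot 10^{6}$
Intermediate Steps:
$Q{\left(r,l \right)} = \frac{-1397 + l}{l + r}$
$\left(Q{\left(1232,307 \right)} + 2177252\right) - 3214289 = \left(\frac{-1397 + 307}{307 + 1232} + 2177252\right) - 3214289 = \left(\frac{1}{1539} \left(-1090\right) + 2177252\right) - 3214289 = \left(- \frac{1090}{1539} + 2177252\right) - 3214289 = \frac{3350789738}{1539} - 3214289 = - \frac{1596001033}{1539}$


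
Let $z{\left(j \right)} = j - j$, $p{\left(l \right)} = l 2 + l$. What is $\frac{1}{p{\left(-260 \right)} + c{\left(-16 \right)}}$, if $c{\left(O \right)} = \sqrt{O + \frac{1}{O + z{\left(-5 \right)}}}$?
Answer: $- \frac{12480}{9734657} - \frac{4 i \sqrt{257}}{9734657} \approx -0.001282 - 6.5873 \cdot 10^{-6} i$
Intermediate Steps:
$p{\left(l \right)} = 3 l$ ($p{\left(l \right)} = 2 l + l = 3 l$)
$z{\left(j \right)} = 0$
$c{\left(O \right)} = \sqrt{O + \frac{1}{O}}$ ($c{\left(O \right)} = \sqrt{O + \frac{1}{O + 0}} = \sqrt{O + \frac{1}{O}}$)
$\frac{1}{p{\left(-260 \right)} + c{\left(-16 \right)}} = \frac{1}{3 \left(-260\right) + \sqrt{-16 + \frac{1}{-16}}} = \frac{1}{-780 + \sqrt{-16 - \frac{1}{16}}} = \frac{1}{-780 + \sqrt{- \frac{257}{16}}} = \frac{1}{-780 + \frac{i \sqrt{257}}{4}}$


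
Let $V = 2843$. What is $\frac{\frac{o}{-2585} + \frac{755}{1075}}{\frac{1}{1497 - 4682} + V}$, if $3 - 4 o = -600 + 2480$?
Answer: $\frac{83442541}{268400909832} \approx 0.00031089$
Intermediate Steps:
$o = - \frac{1877}{4}$ ($o = \frac{3}{4} - \frac{-600 + 2480}{4} = \frac{3}{4} - 470 = - \frac{1877}{4} \approx -469.25$)
$\frac{\frac{o}{-2585} + \frac{755}{1075}}{\frac{1}{1497 - 4682} + V} = \frac{- \frac{1877}{4 \left(-2585\right)} + \frac{755}{1075}}{\frac{1}{1497 - 4682} + 2843} = \frac{\left(- \frac{1877}{4}\right) \left(- \frac{1}{2585}\right) + 755 \cdot \frac{1}{1075}}{\frac{1}{-3185} + 2843} = \frac{\frac{1877}{10340} + \frac{151}{215}}{- \frac{1}{3185} + 2843} = \frac{392979}{444620 \cdot \frac{9054954}{3185}} = \frac{392979}{444620} \cdot \frac{3185}{9054954} = \frac{83442541}{268400909832}$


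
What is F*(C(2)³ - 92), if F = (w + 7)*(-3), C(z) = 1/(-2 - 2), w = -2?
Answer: 88335/64 ≈ 1380.2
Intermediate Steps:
C(z) = -¼ (C(z) = 1/(-4) = -¼)
F = -15 (F = (-2 + 7)*(-3) = 5*(-3) = -15)
F*(C(2)³ - 92) = -15*((-¼)³ - 92) = -15*(-1/64 - 92) = -15*(-5889/64) = 88335/64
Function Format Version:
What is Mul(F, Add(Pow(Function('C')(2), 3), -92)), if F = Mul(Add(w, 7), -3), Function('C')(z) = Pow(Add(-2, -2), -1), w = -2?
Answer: Rational(88335, 64) ≈ 1380.2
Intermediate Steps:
Function('C')(z) = Rational(-1, 4) (Function('C')(z) = Pow(-4, -1) = Rational(-1, 4))
F = -15 (F = Mul(Add(-2, 7), -3) = Mul(5, -3) = -15)
Mul(F, Add(Pow(Function('C')(2), 3), -92)) = Mul(-15, Add(Pow(Rational(-1, 4), 3), -92)) = Mul(-15, Add(Rational(-1, 64), -92)) = Mul(-15, Rational(-5889, 64)) = Rational(88335, 64)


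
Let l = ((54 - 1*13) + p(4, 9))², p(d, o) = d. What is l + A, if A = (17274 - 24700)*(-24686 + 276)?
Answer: 181270685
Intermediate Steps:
A = 181268660 (A = -7426*(-24410) = 181268660)
l = 2025 (l = ((54 - 1*13) + 4)² = ((54 - 13) + 4)² = (41 + 4)² = 45² = 2025)
l + A = 2025 + 181268660 = 181270685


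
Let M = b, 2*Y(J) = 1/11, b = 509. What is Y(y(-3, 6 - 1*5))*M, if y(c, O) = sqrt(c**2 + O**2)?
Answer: 509/22 ≈ 23.136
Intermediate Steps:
y(c, O) = sqrt(O**2 + c**2)
Y(J) = 1/22 (Y(J) = (1/2)/11 = (1/2)*(1/11) = 1/22)
M = 509
Y(y(-3, 6 - 1*5))*M = (1/22)*509 = 509/22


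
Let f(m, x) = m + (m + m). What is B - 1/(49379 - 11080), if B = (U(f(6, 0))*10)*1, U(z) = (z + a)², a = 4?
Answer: 185367159/38299 ≈ 4840.0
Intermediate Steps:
f(m, x) = 3*m (f(m, x) = m + 2*m = 3*m)
U(z) = (4 + z)² (U(z) = (z + 4)² = (4 + z)²)
B = 4840 (B = ((4 + 3*6)²*10)*1 = ((4 + 18)²*10)*1 = (22²*10)*1 = (484*10)*1 = 4840*1 = 4840)
B - 1/(49379 - 11080) = 4840 - 1/(49379 - 11080) = 4840 - 1/38299 = 185367159/38299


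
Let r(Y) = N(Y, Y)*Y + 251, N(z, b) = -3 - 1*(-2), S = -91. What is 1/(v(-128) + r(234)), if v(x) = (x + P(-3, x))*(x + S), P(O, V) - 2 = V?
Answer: 1/55643 ≈ 1.7972e-5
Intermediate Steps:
P(O, V) = 2 + V
N(z, b) = -1 (N(z, b) = -3 + 2 = -1)
v(x) = (-91 + x)*(2 + 2*x) (v(x) = (x + (2 + x))*(x - 91) = (2 + 2*x)*(-91 + x) = (-91 + x)*(2 + 2*x))
r(Y) = 251 - Y (r(Y) = -Y + 251 = 251 - Y)
1/(v(-128) + r(234)) = 1/((-182 - 180*(-128) + 2*(-128)²) + (251 - 1*234)) = 1/((-182 + 23040 + 2*16384) + (251 - 234)) = 1/((-182 + 23040 + 32768) + 17) = 1/(55626 + 17) = 1/55643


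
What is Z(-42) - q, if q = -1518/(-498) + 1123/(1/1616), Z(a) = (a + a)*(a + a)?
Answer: -150040349/83 ≈ -1.8077e+6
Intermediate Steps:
Z(a) = 4*a² (Z(a) = (2*a)*(2*a) = 4*a²)
q = 150625997/83 (q = -1518*(-1/498) + 1123/(1/1616) = 253/83 + 1123*1616 = 253/83 + 1814768 = 150625997/83 ≈ 1.8148e+6)
Z(-42) - q = 4*(-42)² - 1*150625997/83 = 4*1764 - 150625997/83 = 7056 - 150625997/83 = -150040349/83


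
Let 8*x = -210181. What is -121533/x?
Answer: 972264/210181 ≈ 4.6258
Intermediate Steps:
x = -210181/8 (x = (⅛)*(-210181) = -210181/8 ≈ -26273.)
-121533/x = -121533/(-210181/8) = -121533*(-8/210181) = 972264/210181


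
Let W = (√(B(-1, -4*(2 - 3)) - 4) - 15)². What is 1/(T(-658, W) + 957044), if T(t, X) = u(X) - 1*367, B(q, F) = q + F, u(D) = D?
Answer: 318967/305219841567 + 10*I/305219841567 ≈ 1.045e-6 + 3.2763e-11*I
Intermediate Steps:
B(q, F) = F + q
W = (-15 + I)² (W = (√((-4*(2 - 3) - 1) - 4) - 15)² = (√((-4*(-1) - 1) - 4) - 15)² = (√((4 - 1) - 4) - 15)² = (√(3 - 4) - 15)² = (√(-1) - 15)² = (I - 15)² = (-15 + I)² ≈ 224.0 - 30.0*I)
T(t, X) = -367 + X (T(t, X) = X - 1*367 = X - 367 = -367 + X)
1/(T(-658, W) + 957044) = 1/((-367 + (15 - I)²) + 957044) = 1/(956677 + (15 - I)²)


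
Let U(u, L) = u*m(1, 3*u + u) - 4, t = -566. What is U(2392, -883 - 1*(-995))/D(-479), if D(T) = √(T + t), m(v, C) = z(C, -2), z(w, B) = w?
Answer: -22886652*I*√1045/1045 ≈ -7.0799e+5*I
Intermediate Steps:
m(v, C) = C
U(u, L) = -4 + 4*u² (U(u, L) = u*(3*u + u) - 4 = u*(4*u) - 4 = 4*u² - 4 = -4 + 4*u²)
D(T) = √(-566 + T) (D(T) = √(T - 566) = √(-566 + T))
U(2392, -883 - 1*(-995))/D(-479) = (-4 + 4*2392²)/(√(-566 - 479)) = (-4 + 4*5721664)/(√(-1045)) = (-4 + 22886656)/((I*√1045)) = 22886652*(-I*√1045/1045) = -22886652*I*√1045/1045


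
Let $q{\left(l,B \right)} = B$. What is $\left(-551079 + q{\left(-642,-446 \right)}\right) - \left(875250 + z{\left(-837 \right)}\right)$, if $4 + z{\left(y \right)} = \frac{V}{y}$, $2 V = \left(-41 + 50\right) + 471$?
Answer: $- \frac{398069029}{279} \approx -1.4268 \cdot 10^{6}$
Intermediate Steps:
$V = 240$ ($V = \frac{\left(-41 + 50\right) + 471}{2} = \frac{9 + 471}{2} = \frac{1}{2} \cdot 480 = 240$)
$z{\left(y \right)} = -4 + \frac{240}{y}$
$\left(-551079 + q{\left(-642,-446 \right)}\right) - \left(875250 + z{\left(-837 \right)}\right) = \left(-551079 - 446\right) - \left(875246 - \frac{80}{279}\right) = -551525 - \left(875246 - \frac{80}{279}\right) = -551525 - \frac{244193554}{279} = - \frac{398069029}{279}$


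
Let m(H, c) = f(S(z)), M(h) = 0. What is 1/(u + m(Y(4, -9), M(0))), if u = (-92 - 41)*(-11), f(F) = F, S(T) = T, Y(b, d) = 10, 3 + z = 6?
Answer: 1/1466 ≈ 0.00068213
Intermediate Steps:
z = 3 (z = -3 + 6 = 3)
m(H, c) = 3
u = 1463 (u = -133*(-11) = 1463)
1/(u + m(Y(4, -9), M(0))) = 1/(1463 + 3) = 1/1466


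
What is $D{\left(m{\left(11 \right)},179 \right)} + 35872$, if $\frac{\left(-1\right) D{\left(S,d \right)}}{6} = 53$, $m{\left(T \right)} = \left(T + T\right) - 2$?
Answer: $35554$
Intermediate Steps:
$m{\left(T \right)} = -2 + 2 T$ ($m{\left(T \right)} = 2 T - 2 = -2 + 2 T$)
$D{\left(S,d \right)} = -318$ ($D{\left(S,d \right)} = \left(-6\right) 53 = -318$)
$D{\left(m{\left(11 \right)},179 \right)} + 35872 = -318 + 35872 = 35554$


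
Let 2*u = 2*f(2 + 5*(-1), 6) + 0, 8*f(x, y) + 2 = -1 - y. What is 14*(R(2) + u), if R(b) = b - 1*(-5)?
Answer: 329/4 ≈ 82.250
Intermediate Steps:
f(x, y) = -3/8 - y/8 (f(x, y) = -¼ + (-1 - y)/8 = -¼ + (-⅛ - y/8) = -3/8 - y/8)
u = -9/8 (u = (2*(-3/8 - ⅛*6) + 0)/2 = (2*(-3/8 - ¾) + 0)/2 = (2*(-9/8) + 0)/2 = (-9/4 + 0)/2 = (½)*(-9/4) = -9/8 ≈ -1.1250)
R(b) = 5 + b (R(b) = b + 5 = 5 + b)
14*(R(2) + u) = 14*((5 + 2) - 9/8) = 14*(7 - 9/8) = 14*(47/8) = 329/4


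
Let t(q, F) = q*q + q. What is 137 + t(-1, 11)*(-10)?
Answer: 137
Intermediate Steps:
t(q, F) = q + q² (t(q, F) = q² + q = q + q²)
137 + t(-1, 11)*(-10) = 137 - (1 - 1)*(-10) = 137 - 1*0*(-10) = 137 + 0*(-10) = 137 + 0 = 137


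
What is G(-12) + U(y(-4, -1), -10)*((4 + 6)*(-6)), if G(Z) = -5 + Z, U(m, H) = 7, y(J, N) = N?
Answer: -437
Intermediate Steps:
G(-12) + U(y(-4, -1), -10)*((4 + 6)*(-6)) = (-5 - 12) + 7*((4 + 6)*(-6)) = -17 + 7*(10*(-6)) = -17 + 7*(-60) = -17 - 420 = -437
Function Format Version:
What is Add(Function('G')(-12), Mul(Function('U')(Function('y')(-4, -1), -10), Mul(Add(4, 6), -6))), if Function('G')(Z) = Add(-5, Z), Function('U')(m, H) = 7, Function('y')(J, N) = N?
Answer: -437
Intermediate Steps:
Add(Function('G')(-12), Mul(Function('U')(Function('y')(-4, -1), -10), Mul(Add(4, 6), -6))) = Add(Add(-5, -12), Mul(7, Mul(Add(4, 6), -6))) = Add(-17, Mul(7, Mul(10, -6))) = Add(-17, Mul(7, -60)) = Add(-17, -420) = -437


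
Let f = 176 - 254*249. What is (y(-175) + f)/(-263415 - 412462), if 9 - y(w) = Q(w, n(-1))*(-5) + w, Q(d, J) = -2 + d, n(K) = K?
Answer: 63771/675877 ≈ 0.094353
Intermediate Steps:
f = -63070 (f = 176 - 63246 = -63070)
y(w) = -1 + 4*w (y(w) = 9 - ((-2 + w)*(-5) + w) = 9 - ((10 - 5*w) + w) = 9 - (10 - 4*w) = 9 + (-10 + 4*w) = -1 + 4*w)
(y(-175) + f)/(-263415 - 412462) = ((-1 + 4*(-175)) - 63070)/(-263415 - 412462) = ((-1 - 700) - 63070)/(-675877) = (-701 - 63070)*(-1/675877) = -63771*(-1/675877) = 63771/675877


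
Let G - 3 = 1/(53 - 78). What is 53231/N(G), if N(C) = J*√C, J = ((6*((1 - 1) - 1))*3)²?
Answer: 266155*√74/23976 ≈ 95.494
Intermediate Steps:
G = 74/25 (G = 3 + 1/(53 - 78) = 3 + 1/(-25) = 3 - 1/25 = 74/25 ≈ 2.9600)
J = 324 (J = ((6*(0 - 1))*3)² = ((6*(-1))*3)² = (-6*3)² = (-18)² = 324)
N(C) = 324*√C
53231/N(G) = 53231/((324*√(74/25))) = 53231/((324*(√74/5))) = 53231/((324*√74/5)) = 53231*(5*√74/23976) = 266155*√74/23976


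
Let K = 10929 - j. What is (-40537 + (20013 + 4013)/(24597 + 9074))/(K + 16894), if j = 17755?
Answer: -454965767/112999876 ≈ -4.0263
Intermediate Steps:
K = -6826 (K = 10929 - 1*17755 = 10929 - 17755 = -6826)
(-40537 + (20013 + 4013)/(24597 + 9074))/(K + 16894) = (-40537 + (20013 + 4013)/(24597 + 9074))/(-6826 + 16894) = (-40537 + 24026/33671)/10068 = (-40537 + 24026*(1/33671))*(1/10068) = (-40537 + 24026/33671)*(1/10068) = -1364897301/33671*1/10068 = -454965767/112999876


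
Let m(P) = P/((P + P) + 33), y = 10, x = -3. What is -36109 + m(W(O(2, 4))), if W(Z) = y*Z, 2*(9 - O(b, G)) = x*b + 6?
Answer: -2563709/71 ≈ -36109.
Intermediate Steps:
O(b, G) = 6 + 3*b/2 (O(b, G) = 9 - (-3*b + 6)/2 = 9 - (6 - 3*b)/2 = 9 + (-3 + 3*b/2) = 6 + 3*b/2)
W(Z) = 10*Z
m(P) = P/(33 + 2*P) (m(P) = P/(2*P + 33) = P/(33 + 2*P))
-36109 + m(W(O(2, 4))) = -36109 + (10*(6 + (3/2)*2))/(33 + 2*(10*(6 + (3/2)*2))) = -36109 + (10*(6 + 3))/(33 + 2*(10*(6 + 3))) = -36109 + (10*9)/(33 + 2*(10*9)) = -36109 + 90/(33 + 2*90) = -36109 + 90/(33 + 180) = -36109 + 90/213 = -36109 + 90*(1/213) = -36109 + 30/71 = -2563709/71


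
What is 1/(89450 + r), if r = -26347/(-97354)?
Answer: 97354/8708341647 ≈ 1.1179e-5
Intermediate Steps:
r = 26347/97354 (r = -26347*(-1/97354) = 26347/97354 ≈ 0.27063)
1/(89450 + r) = 1/(89450 + 26347/97354) = 1/(8708341647/97354) = 97354/8708341647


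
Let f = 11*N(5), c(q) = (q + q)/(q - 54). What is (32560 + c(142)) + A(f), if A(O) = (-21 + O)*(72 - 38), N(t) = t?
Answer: 741823/22 ≈ 33719.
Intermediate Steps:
c(q) = 2*q/(-54 + q) (c(q) = (2*q)/(-54 + q) = 2*q/(-54 + q))
f = 55 (f = 11*5 = 55)
A(O) = -714 + 34*O (A(O) = (-21 + O)*34 = -714 + 34*O)
(32560 + c(142)) + A(f) = (32560 + 2*142/(-54 + 142)) + (-714 + 34*55) = (32560 + 2*142/88) + (-714 + 1870) = (32560 + 2*142*(1/88)) + 1156 = (32560 + 71/22) + 1156 = 716391/22 + 1156 = 741823/22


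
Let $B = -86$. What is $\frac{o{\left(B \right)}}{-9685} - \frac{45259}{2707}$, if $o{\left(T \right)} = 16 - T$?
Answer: $- \frac{438609529}{26217295} \approx -16.73$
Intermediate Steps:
$\frac{o{\left(B \right)}}{-9685} - \frac{45259}{2707} = \frac{16 - -86}{-9685} - \frac{45259}{2707} = \left(16 + 86\right) \left(- \frac{1}{9685}\right) - \frac{45259}{2707} = 102 \left(- \frac{1}{9685}\right) - \frac{45259}{2707} = - \frac{102}{9685} - \frac{45259}{2707} = - \frac{438609529}{26217295}$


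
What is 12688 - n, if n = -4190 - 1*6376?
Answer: 23254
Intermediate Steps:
n = -10566 (n = -4190 - 6376 = -10566)
12688 - n = 12688 - 1*(-10566) = 12688 + 10566 = 23254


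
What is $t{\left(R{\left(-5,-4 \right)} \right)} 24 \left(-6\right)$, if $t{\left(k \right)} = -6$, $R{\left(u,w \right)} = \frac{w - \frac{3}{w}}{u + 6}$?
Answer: $864$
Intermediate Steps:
$R{\left(u,w \right)} = \frac{w - \frac{3}{w}}{6 + u}$
$t{\left(R{\left(-5,-4 \right)} \right)} 24 \left(-6\right) = \left(-6\right) 24 \left(-6\right) = \left(-144\right) \left(-6\right) = 864$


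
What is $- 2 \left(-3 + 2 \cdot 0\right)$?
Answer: $6$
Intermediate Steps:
$- 2 \left(-3 + 2 \cdot 0\right) = - 2 \left(-3 + 0\right) = \left(-2\right) \left(-3\right) = 6$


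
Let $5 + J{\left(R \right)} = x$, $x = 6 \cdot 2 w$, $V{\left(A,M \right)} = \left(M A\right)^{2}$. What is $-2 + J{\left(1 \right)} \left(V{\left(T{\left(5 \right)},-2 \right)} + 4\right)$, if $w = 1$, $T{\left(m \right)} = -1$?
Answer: $54$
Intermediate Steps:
$V{\left(A,M \right)} = A^{2} M^{2}$ ($V{\left(A,M \right)} = \left(A M\right)^{2} = A^{2} M^{2}$)
$x = 12$ ($x = 6 \cdot 2 \cdot 1 = 12 \cdot 1 = 12$)
$J{\left(R \right)} = 7$ ($J{\left(R \right)} = -5 + 12 = 7$)
$-2 + J{\left(1 \right)} \left(V{\left(T{\left(5 \right)},-2 \right)} + 4\right) = -2 + 7 \left(\left(-1\right)^{2} \left(-2\right)^{2} + 4\right) = -2 + 7 \left(1 \cdot 4 + 4\right) = -2 + 7 \left(4 + 4\right) = -2 + 7 \cdot 8 = -2 + 56 = 54$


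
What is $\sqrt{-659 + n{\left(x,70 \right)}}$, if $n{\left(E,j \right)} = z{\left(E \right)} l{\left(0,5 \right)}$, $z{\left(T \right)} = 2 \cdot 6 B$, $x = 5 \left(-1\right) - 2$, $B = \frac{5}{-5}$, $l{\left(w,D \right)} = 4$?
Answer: $i \sqrt{707} \approx 26.589 i$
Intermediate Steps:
$B = -1$ ($B = 5 \left(- \frac{1}{5}\right) = -1$)
$x = -7$ ($x = -5 - 2 = -7$)
$z{\left(T \right)} = -12$ ($z{\left(T \right)} = 2 \cdot 6 \left(-1\right) = 12 \left(-1\right) = -12$)
$n{\left(E,j \right)} = -48$ ($n{\left(E,j \right)} = \left(-12\right) 4 = -48$)
$\sqrt{-659 + n{\left(x,70 \right)}} = \sqrt{-659 - 48} = \sqrt{-707} = i \sqrt{707}$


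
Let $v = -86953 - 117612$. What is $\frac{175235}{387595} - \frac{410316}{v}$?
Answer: $\frac{38976675559}{15857674235} \approx 2.4579$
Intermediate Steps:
$v = -204565$
$\frac{175235}{387595} - \frac{410316}{v} = \frac{175235}{387595} - \frac{410316}{-204565} = 175235 \cdot \frac{1}{387595} - - \frac{410316}{204565} = \frac{35047}{77519} + \frac{410316}{204565} = \frac{38976675559}{15857674235}$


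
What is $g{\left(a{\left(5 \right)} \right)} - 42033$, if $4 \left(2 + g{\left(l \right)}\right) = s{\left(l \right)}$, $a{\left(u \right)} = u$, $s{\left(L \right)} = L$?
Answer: $- \frac{168135}{4} \approx -42034.0$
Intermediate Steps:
$g{\left(l \right)} = -2 + \frac{l}{4}$
$g{\left(a{\left(5 \right)} \right)} - 42033 = \left(-2 + \frac{1}{4} \cdot 5\right) - 42033 = \left(-2 + \frac{5}{4}\right) - 42033 = - \frac{3}{4} - 42033 = - \frac{168135}{4}$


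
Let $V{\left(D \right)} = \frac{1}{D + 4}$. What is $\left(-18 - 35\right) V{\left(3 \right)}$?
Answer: $- \frac{53}{7} \approx -7.5714$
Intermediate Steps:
$V{\left(D \right)} = \frac{1}{4 + D}$
$\left(-18 - 35\right) V{\left(3 \right)} = \frac{-18 - 35}{4 + 3} = - \frac{53}{7}$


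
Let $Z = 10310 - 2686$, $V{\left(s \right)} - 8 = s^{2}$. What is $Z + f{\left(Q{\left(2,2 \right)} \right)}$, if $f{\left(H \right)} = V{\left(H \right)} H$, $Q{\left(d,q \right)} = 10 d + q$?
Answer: $18448$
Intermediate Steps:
$Q{\left(d,q \right)} = q + 10 d$
$V{\left(s \right)} = 8 + s^{2}$
$f{\left(H \right)} = H \left(8 + H^{2}\right)$ ($f{\left(H \right)} = \left(8 + H^{2}\right) H = H \left(8 + H^{2}\right)$)
$Z = 7624$ ($Z = 10310 - 2686 = 7624$)
$Z + f{\left(Q{\left(2,2 \right)} \right)} = 7624 + \left(2 + 10 \cdot 2\right) \left(8 + \left(2 + 10 \cdot 2\right)^{2}\right) = 7624 + \left(2 + 20\right) \left(8 + \left(2 + 20\right)^{2}\right) = 7624 + 22 \left(8 + 22^{2}\right) = 7624 + 22 \left(8 + 484\right) = 7624 + 22 \cdot 492 = 7624 + 10824 = 18448$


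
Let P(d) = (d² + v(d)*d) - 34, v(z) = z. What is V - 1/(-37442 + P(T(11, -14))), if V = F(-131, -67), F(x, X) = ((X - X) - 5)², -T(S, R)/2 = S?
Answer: 912701/36508 ≈ 25.000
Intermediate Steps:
T(S, R) = -2*S
P(d) = -34 + 2*d² (P(d) = (d² + d*d) - 34 = (d² + d²) - 34 = 2*d² - 34 = -34 + 2*d²)
F(x, X) = 25 (F(x, X) = (0 - 5)² = (-5)² = 25)
V = 25
V - 1/(-37442 + P(T(11, -14))) = 25 - 1/(-37442 + (-34 + 2*(-2*11)²)) = 25 - 1/(-37442 + (-34 + 2*(-22)²)) = 25 - 1/(-37442 + (-34 + 2*484)) = 25 - 1/(-37442 + (-34 + 968)) = 25 - 1/(-37442 + 934) = 25 - 1/(-36508) = 25 - 1*(-1/36508) = 25 + 1/36508 = 912701/36508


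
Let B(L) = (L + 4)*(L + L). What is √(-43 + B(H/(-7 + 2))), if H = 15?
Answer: 7*I ≈ 7.0*I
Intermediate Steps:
B(L) = 2*L*(4 + L) (B(L) = (4 + L)*(2*L) = 2*L*(4 + L))
√(-43 + B(H/(-7 + 2))) = √(-43 + 2*(15/(-7 + 2))*(4 + 15/(-7 + 2))) = √(-43 + 2*(15/(-5))*(4 + 15/(-5))) = √(-43 + 2*(15*(-⅕))*(4 + 15*(-⅕))) = √(-43 + 2*(-3)*(4 - 3)) = √(-43 + 2*(-3)*1) = √(-43 - 6) = √(-49) = 7*I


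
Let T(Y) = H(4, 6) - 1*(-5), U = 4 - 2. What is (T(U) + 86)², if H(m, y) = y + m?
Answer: 10201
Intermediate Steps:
U = 2
H(m, y) = m + y
T(Y) = 15 (T(Y) = (4 + 6) - 1*(-5) = 10 + 5 = 15)
(T(U) + 86)² = (15 + 86)² = 101² = 10201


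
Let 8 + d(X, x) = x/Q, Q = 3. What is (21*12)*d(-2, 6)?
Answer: -1512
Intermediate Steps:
d(X, x) = -8 + x/3
(21*12)*d(-2, 6) = (21*12)*(-8 + (1/3)*6) = 252*(-8 + 2) = 252*(-6) = -1512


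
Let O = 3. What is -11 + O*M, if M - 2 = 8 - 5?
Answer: 4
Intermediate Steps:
M = 5 (M = 2 + (8 - 5) = 2 + 3 = 5)
-11 + O*M = -11 + 3*5 = -11 + 15 = 4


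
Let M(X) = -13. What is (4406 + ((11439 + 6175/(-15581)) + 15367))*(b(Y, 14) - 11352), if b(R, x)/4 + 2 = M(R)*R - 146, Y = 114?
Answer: -8691296522384/15581 ≈ -5.5781e+8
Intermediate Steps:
b(R, x) = -592 - 52*R (b(R, x) = -8 + 4*(-13*R - 146) = -8 + 4*(-146 - 13*R) = -8 + (-584 - 52*R) = -592 - 52*R)
(4406 + ((11439 + 6175/(-15581)) + 15367))*(b(Y, 14) - 11352) = (4406 + ((11439 + 6175/(-15581)) + 15367))*((-592 - 52*114) - 11352) = (4406 + ((11439 + 6175*(-1/15581)) + 15367))*((-592 - 5928) - 11352) = (4406 + ((11439 - 6175/15581) + 15367))*(-6520 - 11352) = (4406 + (178224884/15581 + 15367))*(-17872) = (4406 + 417658111/15581)*(-17872) = (486307997/15581)*(-17872) = -8691296522384/15581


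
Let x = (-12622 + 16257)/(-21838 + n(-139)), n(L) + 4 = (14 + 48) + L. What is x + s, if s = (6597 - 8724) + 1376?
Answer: -16464804/21919 ≈ -751.17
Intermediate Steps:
n(L) = 58 + L (n(L) = -4 + ((14 + 48) + L) = -4 + (62 + L) = 58 + L)
s = -751 (s = -2127 + 1376 = -751)
x = -3635/21919 (x = (-12622 + 16257)/(-21838 + (58 - 139)) = 3635/(-21838 - 81) = 3635/(-21919) = 3635*(-1/21919) = -3635/21919 ≈ -0.16584)
x + s = -3635/21919 - 751 = -16464804/21919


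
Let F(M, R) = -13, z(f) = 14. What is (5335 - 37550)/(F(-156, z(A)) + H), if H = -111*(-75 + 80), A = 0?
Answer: 32215/568 ≈ 56.717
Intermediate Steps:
H = -555 (H = -111*5 = -555)
(5335 - 37550)/(F(-156, z(A)) + H) = (5335 - 37550)/(-13 - 555) = -32215/(-568) = -32215*(-1/568) = 32215/568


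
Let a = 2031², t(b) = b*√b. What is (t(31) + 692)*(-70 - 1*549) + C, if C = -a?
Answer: -4553309 - 19189*√31 ≈ -4.6602e+6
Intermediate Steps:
t(b) = b^(3/2)
a = 4124961
C = -4124961 (C = -1*4124961 = -4124961)
(t(31) + 692)*(-70 - 1*549) + C = (31^(3/2) + 692)*(-70 - 1*549) - 4124961 = (31*√31 + 692)*(-70 - 549) - 4124961 = (692 + 31*√31)*(-619) - 4124961 = (-428348 - 19189*√31) - 4124961 = -4553309 - 19189*√31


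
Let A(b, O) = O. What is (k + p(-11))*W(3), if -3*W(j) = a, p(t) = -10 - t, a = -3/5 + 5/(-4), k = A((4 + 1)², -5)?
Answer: -37/15 ≈ -2.4667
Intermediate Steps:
k = -5
a = -37/20 (a = -3*⅕ + 5*(-¼) = -⅗ - 5/4 = -37/20 ≈ -1.8500)
W(j) = 37/60 (W(j) = -⅓*(-37/20) = 37/60)
(k + p(-11))*W(3) = (-5 + (-10 - 1*(-11)))*(37/60) = (-5 + (-10 + 11))*(37/60) = (-5 + 1)*(37/60) = -4*37/60 = -37/15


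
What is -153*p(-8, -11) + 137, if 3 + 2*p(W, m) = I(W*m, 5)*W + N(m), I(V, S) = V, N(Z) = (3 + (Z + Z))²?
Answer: 26606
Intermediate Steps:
N(Z) = (3 + 2*Z)²
p(W, m) = -3/2 + (3 + 2*m)²/2 + m*W²/2 (p(W, m) = -3/2 + ((W*m)*W + (3 + 2*m)²)/2 = -3/2 + (m*W² + (3 + 2*m)²)/2 = -3/2 + ((3 + 2*m)² + m*W²)/2 = -3/2 + ((3 + 2*m)²/2 + m*W²/2) = -3/2 + (3 + 2*m)²/2 + m*W²/2)
-153*p(-8, -11) + 137 = -153*(-3/2 + (3 + 2*(-11))²/2 + (½)*(-11)*(-8)²) + 137 = -153*(-3/2 + (3 - 22)²/2 + (½)*(-11)*64) + 137 = -153*(-3/2 + (½)*(-19)² - 352) + 137 = -153*(-3/2 + (½)*361 - 352) + 137 = -153*(-3/2 + 361/2 - 352) + 137 = -153*(-173) + 137 = 26469 + 137 = 26606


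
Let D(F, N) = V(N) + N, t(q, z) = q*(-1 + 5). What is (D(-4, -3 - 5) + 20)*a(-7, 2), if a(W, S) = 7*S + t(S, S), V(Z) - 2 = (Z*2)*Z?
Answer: 3124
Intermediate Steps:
t(q, z) = 4*q (t(q, z) = q*4 = 4*q)
V(Z) = 2 + 2*Z**2 (V(Z) = 2 + (Z*2)*Z = 2 + (2*Z)*Z = 2 + 2*Z**2)
a(W, S) = 11*S (a(W, S) = 7*S + 4*S = 11*S)
D(F, N) = 2 + N + 2*N**2 (D(F, N) = (2 + 2*N**2) + N = 2 + N + 2*N**2)
(D(-4, -3 - 5) + 20)*a(-7, 2) = ((2 + (-3 - 5) + 2*(-3 - 5)**2) + 20)*(11*2) = ((2 - 8 + 2*(-8)**2) + 20)*22 = ((2 - 8 + 2*64) + 20)*22 = ((2 - 8 + 128) + 20)*22 = (122 + 20)*22 = 142*22 = 3124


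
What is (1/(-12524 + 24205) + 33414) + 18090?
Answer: 601618225/11681 ≈ 51504.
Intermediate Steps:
(1/(-12524 + 24205) + 33414) + 18090 = (1/11681 + 33414) + 18090 = 390308935/11681 + 18090 = 601618225/11681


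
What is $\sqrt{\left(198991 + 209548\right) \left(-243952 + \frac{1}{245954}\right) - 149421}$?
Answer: $\frac{i \sqrt{6029014599486758772478}}{245954} \approx 3.157 \cdot 10^{5} i$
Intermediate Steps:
$\sqrt{\left(198991 + 209548\right) \left(-243952 + \frac{1}{245954}\right) - 149421} = \sqrt{408539 \left(-243952 + \frac{1}{245954}\right) - 149421} = \sqrt{408539 \left(- \frac{60000970207}{245954}\right) - 149421} = \sqrt{- \frac{24512736367397573}{245954} - 149421} = \sqrt{- \frac{24512773118090207}{245954}} = \frac{i \sqrt{6029014599486758772478}}{245954}$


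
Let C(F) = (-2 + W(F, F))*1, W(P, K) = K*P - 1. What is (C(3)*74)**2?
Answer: 197136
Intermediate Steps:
W(P, K) = -1 + K*P
C(F) = -3 + F**2 (C(F) = (-2 + (-1 + F*F))*1 = (-2 + (-1 + F**2))*1 = (-3 + F**2)*1 = -3 + F**2)
(C(3)*74)**2 = ((-3 + 3**2)*74)**2 = ((-3 + 9)*74)**2 = (6*74)**2 = 444**2 = 197136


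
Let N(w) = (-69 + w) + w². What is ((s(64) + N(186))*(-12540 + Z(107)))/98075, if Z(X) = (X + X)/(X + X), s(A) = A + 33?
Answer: -87296518/19615 ≈ -4450.5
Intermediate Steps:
s(A) = 33 + A
N(w) = -69 + w + w²
Z(X) = 1 (Z(X) = (2*X)/((2*X)) = (2*X)*(1/(2*X)) = 1)
((s(64) + N(186))*(-12540 + Z(107)))/98075 = (((33 + 64) + (-69 + 186 + 186²))*(-12540 + 1))/98075 = ((97 + (-69 + 186 + 34596))*(-12539))*(1/98075) = ((97 + 34713)*(-12539))*(1/98075) = (34810*(-12539))*(1/98075) = -436482590*1/98075 = -87296518/19615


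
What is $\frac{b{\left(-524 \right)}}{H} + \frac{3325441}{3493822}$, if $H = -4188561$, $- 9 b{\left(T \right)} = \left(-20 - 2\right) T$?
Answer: $\frac{125399589103625}{131706779131278} \approx 0.95211$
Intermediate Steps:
$b{\left(T \right)} = \frac{22 T}{9}$ ($b{\left(T \right)} = - \frac{\left(-20 - 2\right) T}{9} = - \frac{\left(-22\right) T}{9} = \frac{22 T}{9}$)
$\frac{b{\left(-524 \right)}}{H} + \frac{3325441}{3493822} = \frac{\frac{22}{9} \left(-524\right)}{-4188561} + \frac{3325441}{3493822} = \left(- \frac{11528}{9}\right) \left(- \frac{1}{4188561}\right) + 3325441 \cdot \frac{1}{3493822} = \frac{11528}{37697049} + \frac{3325441}{3493822} = \frac{125399589103625}{131706779131278}$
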